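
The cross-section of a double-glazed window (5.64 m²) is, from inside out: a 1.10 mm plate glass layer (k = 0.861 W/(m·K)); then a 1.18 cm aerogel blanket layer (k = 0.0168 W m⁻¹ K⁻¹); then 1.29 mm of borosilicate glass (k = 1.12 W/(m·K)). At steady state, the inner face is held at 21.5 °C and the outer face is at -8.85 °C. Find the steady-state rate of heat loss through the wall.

Q = 243 W

Treat each layer as a resistance in series:
  R_plate glass = L/(kA) = 0.00110/(0.861·5.64) = 2.265×10^-4 K/W
  R_aerogel blanket = L/(kA) = 0.0118/(0.0168·5.64) = 0.1245 K/W
  R_borosilicate glass = L/(kA) = 0.00129/(1.12·5.64) = 2.042×10^-4 K/W
ΣR = 2.265×10^-4 + 0.1245 + 2.042×10^-4 = 0.1249 K/W
Q = ΔT/ΣR = (21.5 °C − -8.85 °C)/0.1249 = 243 W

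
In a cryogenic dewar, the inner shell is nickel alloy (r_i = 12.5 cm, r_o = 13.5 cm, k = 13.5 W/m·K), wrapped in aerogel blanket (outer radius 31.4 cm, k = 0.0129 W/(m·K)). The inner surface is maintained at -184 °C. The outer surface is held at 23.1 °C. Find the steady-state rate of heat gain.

Series thermal resistances, inner to outer:
  R_nickel alloy = (1/0.125 − 1/0.135)/(4πk) = 0.5926/(4π·13.5) = 0.003493 K/W
  R_aerogel blanket = (1/0.135 − 1/0.314)/(4πk) = 4.223/(4π·0.0129) = 26.05 K/W
ΣR = 0.003493 + 26.05 = 26.05 K/W
Q = ΔT/ΣR = (-184 °C − 23.1 °C)/26.05 = -7.95 W
(Negative Q ⇒ heat flows inward; heat gain = 7.95 W.)

Q = 7.95 W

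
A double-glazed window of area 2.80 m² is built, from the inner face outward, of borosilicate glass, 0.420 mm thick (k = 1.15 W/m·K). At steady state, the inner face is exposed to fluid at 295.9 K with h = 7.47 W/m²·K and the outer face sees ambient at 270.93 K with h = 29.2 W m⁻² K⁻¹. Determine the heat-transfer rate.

Q = 415 W

Resistance network (inner→outer):
  R_conv,in = 1/(hA) = 1/(7.47·2.80) = 0.04781 K/W
  R_borosilicate glass = L/(kA) = 4.20×10^-4/(1.15·2.80) = 1.304×10^-4 K/W
  R_conv,out = 1/(hA) = 1/(29.2·2.80) = 0.01223 K/W
ΣR = 0.04781 + 1.304×10^-4 + 0.01223 = 0.06017 K/W
Q = ΔT/ΣR = (295.9 K − 270.93 K)/0.06017 = 415 W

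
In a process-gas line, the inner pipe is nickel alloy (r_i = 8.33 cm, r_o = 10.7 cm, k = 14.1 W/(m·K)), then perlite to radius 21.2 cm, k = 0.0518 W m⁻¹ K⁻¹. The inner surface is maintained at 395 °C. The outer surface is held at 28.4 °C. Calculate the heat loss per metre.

Series thermal resistances, inner to outer:
  R'_nickel alloy = ln(0.107/0.0833)/(2πk) = 0.2504/(2π·14.1) = 0.002826 m·K/W
  R'_perlite = ln(0.212/0.107)/(2πk) = 0.6838/(2π·0.0518) = 2.101 m·K/W
ΣR = 0.002826 + 2.101 = 2.104 m·K/W
Q' = ΔT/ΣR = (395 °C − 28.4 °C)/2.104 = 174 W/m

Q' = 174 W/m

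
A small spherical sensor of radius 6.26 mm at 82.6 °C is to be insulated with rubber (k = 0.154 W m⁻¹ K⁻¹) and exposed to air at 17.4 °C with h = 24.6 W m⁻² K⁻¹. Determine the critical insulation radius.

For a sphere, r_cr = 2k_ins/h = 2·0.154/24.6 = 0.0125 m = 1.25 cm

r_cr = 1.25 cm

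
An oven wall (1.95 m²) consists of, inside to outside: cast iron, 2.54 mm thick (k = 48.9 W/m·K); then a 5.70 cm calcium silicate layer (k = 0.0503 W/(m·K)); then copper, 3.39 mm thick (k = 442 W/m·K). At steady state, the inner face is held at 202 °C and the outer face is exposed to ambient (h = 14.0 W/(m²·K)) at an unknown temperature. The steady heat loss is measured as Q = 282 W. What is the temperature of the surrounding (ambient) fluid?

T_out = 27.8 °C

Sum the resistances:
  R_cast iron = L/(kA) = 0.00254/(48.9·1.95) = 2.664×10^-5 K/W
  R_calcium silicate = L/(kA) = 0.0570/(0.0503·1.95) = 0.5811 K/W
  R_copper = L/(kA) = 0.00339/(442·1.95) = 3.933×10^-6 K/W
  R_conv,out = 1/(hA) = 1/(14.0·1.95) = 0.03663 K/W
ΣR = 0.6178 K/W
ΔT = Q·ΣR = 282 × 0.6178 = 174.2 K
Heat flows outward, so T_out = T_in − ΔT = 202 − 174.2 = 27.8 °C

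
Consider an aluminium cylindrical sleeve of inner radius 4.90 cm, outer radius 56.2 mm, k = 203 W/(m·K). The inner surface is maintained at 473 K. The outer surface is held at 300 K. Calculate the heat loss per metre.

Q' = 2πk·ΔT/ln(r₂/r₁) = 2π × 203 × 173 / ln(0.0562/0.0490) = 1.61×10^6 W/m

Q' = 1610 kW/m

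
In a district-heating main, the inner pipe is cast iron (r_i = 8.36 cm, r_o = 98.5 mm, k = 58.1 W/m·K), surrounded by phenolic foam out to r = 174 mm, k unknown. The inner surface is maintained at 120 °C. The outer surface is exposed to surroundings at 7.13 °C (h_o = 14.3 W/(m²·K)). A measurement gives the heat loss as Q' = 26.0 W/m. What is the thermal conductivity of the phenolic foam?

ΣR = ΔT/Q' = |120 − 7.13|/26.0 = 4.341 m·K/W
Known resistances:
  R'_cast iron = ln(0.0985/0.0836)/(2πk) = 0.1640/(2π·58.1) = 4.493×10^-4 m·K/W
  R'_conv,out = 1/(2πr h) = 1/(2π·0.174·14.3) = 0.06396 m·K/W
R_phenolic foam = ΣR − ΣR_known = 4.341 − 0.06441 = 4.277 m·K/W
ln(r₂/r₁)/(2πk) = 4.277 ⇒ k = 0.5690/(2π·4.277) = 0.0212 W/m·K

k = 0.0212 W/m·K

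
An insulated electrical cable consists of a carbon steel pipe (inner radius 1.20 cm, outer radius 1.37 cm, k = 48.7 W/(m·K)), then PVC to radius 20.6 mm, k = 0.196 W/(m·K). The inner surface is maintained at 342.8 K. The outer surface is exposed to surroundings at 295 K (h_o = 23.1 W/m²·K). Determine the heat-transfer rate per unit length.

Q' = 71.8 W/m

Series thermal resistances, inner to outer:
  R'_carbon steel = ln(0.0137/0.0120)/(2πk) = 0.1325/(2π·48.7) = 4.330×10^-4 m·K/W
  R'_PVC = ln(0.0206/0.0137)/(2πk) = 0.4079/(2π·0.196) = 0.3312 m·K/W
  R'_conv,out = 1/(2πr h) = 1/(2π·0.0206·23.1) = 0.3345 m·K/W
ΣR = 4.330×10^-4 + 0.3312 + 0.3345 = 0.6661 m·K/W
Q' = ΔT/ΣR = (342.8 K − 295 K)/0.6661 = 71.8 W/m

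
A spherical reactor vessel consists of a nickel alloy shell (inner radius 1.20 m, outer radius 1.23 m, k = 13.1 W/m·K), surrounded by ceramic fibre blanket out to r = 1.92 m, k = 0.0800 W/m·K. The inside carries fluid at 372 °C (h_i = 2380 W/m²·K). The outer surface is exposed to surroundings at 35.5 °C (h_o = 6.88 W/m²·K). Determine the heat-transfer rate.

Resistance network (inner→outer):
  R_conv,in = 1/(4πr²h) = 1/(4π·1.20²·2380) = 2.322×10^-5 K/W
  R_nickel alloy = (1/1.20 − 1/1.23)/(4πk) = 0.02033/(4π·13.1) = 1.235×10^-4 K/W
  R_ceramic fibre blanket = (1/1.23 − 1/1.92)/(4πk) = 0.2922/(4π·0.0800) = 0.2906 K/W
  R_conv,out = 1/(4πr²h) = 1/(4π·1.92²·6.88) = 0.003138 K/W
ΣR = 2.322×10^-5 + 1.235×10^-4 + 0.2906 + 0.003138 = 0.2939 K/W
Q = ΔT/ΣR = (372 °C − 35.5 °C)/0.2939 = 1140 W

Q = 1140 W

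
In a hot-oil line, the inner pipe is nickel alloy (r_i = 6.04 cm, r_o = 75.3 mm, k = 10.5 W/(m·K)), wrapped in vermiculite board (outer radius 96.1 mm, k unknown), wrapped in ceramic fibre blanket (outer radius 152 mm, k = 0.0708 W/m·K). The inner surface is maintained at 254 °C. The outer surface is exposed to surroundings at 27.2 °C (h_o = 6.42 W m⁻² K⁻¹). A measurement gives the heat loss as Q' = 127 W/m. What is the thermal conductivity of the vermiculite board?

ΣR = ΔT/Q' = |254 − 27.2|/127 = 1.786 m·K/W
Known resistances:
  R'_nickel alloy = ln(0.0753/0.0604)/(2πk) = 0.2205/(2π·10.5) = 0.003342 m·K/W
  R'_ceramic fibre blanket = ln(0.152/0.0961)/(2πk) = 0.4585/(2π·0.0708) = 1.031 m·K/W
  R'_conv,out = 1/(2πr h) = 1/(2π·0.152·6.42) = 0.1631 m·K/W
R_vermiculite board = ΣR − ΣR_known = 1.786 − 1.197 = 0.5890 m·K/W
ln(r₂/r₁)/(2πk) = 0.5890 ⇒ k = 0.2439/(2π·0.5890) = 0.0659 W/m·K

k = 0.0659 W/m·K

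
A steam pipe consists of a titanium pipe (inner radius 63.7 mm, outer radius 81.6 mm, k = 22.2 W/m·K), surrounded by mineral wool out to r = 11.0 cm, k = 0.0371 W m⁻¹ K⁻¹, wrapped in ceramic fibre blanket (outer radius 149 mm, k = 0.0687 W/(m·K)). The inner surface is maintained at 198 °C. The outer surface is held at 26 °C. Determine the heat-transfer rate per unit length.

Series thermal resistances, inner to outer:
  R'_titanium = ln(0.0816/0.0637)/(2πk) = 0.2476/(2π·22.2) = 0.001775 m·K/W
  R'_mineral wool = ln(0.110/0.0816)/(2πk) = 0.2987/(2π·0.0371) = 1.281 m·K/W
  R'_ceramic fibre blanket = ln(0.149/0.110)/(2πk) = 0.3035/(2π·0.0687) = 0.7030 m·K/W
ΣR = 0.001775 + 1.281 + 0.7030 = 1.986 m·K/W
Q' = ΔT/ΣR = (198 °C − 26 °C)/1.986 = 86.6 W/m

Q' = 86.6 W/m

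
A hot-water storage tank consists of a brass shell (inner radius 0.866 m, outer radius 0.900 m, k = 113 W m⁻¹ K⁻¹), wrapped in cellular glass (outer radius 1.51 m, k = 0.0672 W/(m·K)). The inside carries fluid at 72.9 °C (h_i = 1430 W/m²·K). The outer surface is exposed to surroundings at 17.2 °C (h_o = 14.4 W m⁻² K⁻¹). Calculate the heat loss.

Q = 104 W

Series thermal resistances, inner to outer:
  R_conv,in = 1/(4πr²h) = 1/(4π·0.866²·1430) = 7.420×10^-5 K/W
  R_brass = (1/0.866 − 1/0.900)/(4πk) = 0.04362/(4π·113) = 3.072×10^-5 K/W
  R_cellular glass = (1/0.900 − 1/1.51)/(4πk) = 0.4489/(4π·0.0672) = 0.5315 K/W
  R_conv,out = 1/(4πr²h) = 1/(4π·1.51²·14.4) = 0.002424 K/W
ΣR = 7.420×10^-5 + 3.072×10^-5 + 0.5315 + 0.002424 = 0.5340 K/W
Q = ΔT/ΣR = (72.9 °C − 17.2 °C)/0.5340 = 104 W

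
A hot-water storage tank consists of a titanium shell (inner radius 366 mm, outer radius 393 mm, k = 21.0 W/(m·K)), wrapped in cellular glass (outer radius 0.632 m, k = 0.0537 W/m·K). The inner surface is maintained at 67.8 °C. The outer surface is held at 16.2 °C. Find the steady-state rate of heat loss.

Treat each layer as a resistance in series:
  R_titanium = (1/0.366 − 1/0.393)/(4πk) = 0.1877/(4π·21.0) = 7.113×10^-4 K/W
  R_cellular glass = (1/0.393 − 1/0.632)/(4πk) = 0.9623/(4π·0.0537) = 1.426 K/W
ΣR = 7.113×10^-4 + 1.426 = 1.427 K/W
Q = ΔT/ΣR = (67.8 °C − 16.2 °C)/1.427 = 36.2 W

Q = 36.2 W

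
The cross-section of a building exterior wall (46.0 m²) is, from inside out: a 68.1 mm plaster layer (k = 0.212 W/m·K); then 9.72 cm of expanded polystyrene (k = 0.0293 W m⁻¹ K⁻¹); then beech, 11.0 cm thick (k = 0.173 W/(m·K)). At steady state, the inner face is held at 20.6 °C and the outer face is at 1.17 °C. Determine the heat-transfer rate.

Q = 209 W

Treat each layer as a resistance in series:
  R_plaster = L/(kA) = 0.0681/(0.212·46.0) = 0.006983 K/W
  R_expanded polystyrene = L/(kA) = 0.0972/(0.0293·46.0) = 0.07212 K/W
  R_beech = L/(kA) = 0.110/(0.173·46.0) = 0.01382 K/W
ΣR = 0.006983 + 0.07212 + 0.01382 = 0.09292 K/W
Q = ΔT/ΣR = (20.6 °C − 1.17 °C)/0.09292 = 209 W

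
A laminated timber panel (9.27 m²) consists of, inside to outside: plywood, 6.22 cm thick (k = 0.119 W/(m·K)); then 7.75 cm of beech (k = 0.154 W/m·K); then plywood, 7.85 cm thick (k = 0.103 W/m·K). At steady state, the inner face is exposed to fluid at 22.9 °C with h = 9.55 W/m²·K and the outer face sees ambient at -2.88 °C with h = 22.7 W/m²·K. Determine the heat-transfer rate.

Q = 123 W

Treat each layer as a resistance in series:
  R_conv,in = 1/(hA) = 1/(9.55·9.27) = 0.01130 K/W
  R_plywood = L/(kA) = 0.0622/(0.119·9.27) = 0.05639 K/W
  R_beech = L/(kA) = 0.0775/(0.154·9.27) = 0.05429 K/W
  R_plywood = L/(kA) = 0.0785/(0.103·9.27) = 0.08222 K/W
  R_conv,out = 1/(hA) = 1/(22.7·9.27) = 0.004752 K/W
ΣR = 0.01130 + 0.05639 + 0.05429 + 0.08222 + 0.004752 = 0.2090 K/W
Q = ΔT/ΣR = (22.9 °C − -2.88 °C)/0.2090 = 123 W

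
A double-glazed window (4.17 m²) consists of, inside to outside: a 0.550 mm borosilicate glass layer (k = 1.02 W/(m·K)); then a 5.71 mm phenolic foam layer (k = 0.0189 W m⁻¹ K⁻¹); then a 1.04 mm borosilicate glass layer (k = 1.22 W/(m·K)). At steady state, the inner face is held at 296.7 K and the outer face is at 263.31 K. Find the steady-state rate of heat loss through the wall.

Q = 459 W

Series thermal resistances, inner to outer:
  R_borosilicate glass = L/(kA) = 5.50×10^-4/(1.02·4.17) = 1.293×10^-4 K/W
  R_phenolic foam = L/(kA) = 0.00571/(0.0189·4.17) = 0.07245 K/W
  R_borosilicate glass = L/(kA) = 0.00104/(1.22·4.17) = 2.044×10^-4 K/W
ΣR = 1.293×10^-4 + 0.07245 + 2.044×10^-4 = 0.07278 K/W
Q = ΔT/ΣR = (296.7 K − 263.31 K)/0.07278 = 459 W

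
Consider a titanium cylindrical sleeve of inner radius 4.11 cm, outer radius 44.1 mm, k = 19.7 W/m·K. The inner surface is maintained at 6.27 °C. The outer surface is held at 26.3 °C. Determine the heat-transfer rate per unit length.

Q' = 35.2 kW/m

Q' = 2πk·ΔT/ln(r₂/r₁) = 2π × 19.7 × 20.03 / ln(0.0441/0.0411) = 35200 W/m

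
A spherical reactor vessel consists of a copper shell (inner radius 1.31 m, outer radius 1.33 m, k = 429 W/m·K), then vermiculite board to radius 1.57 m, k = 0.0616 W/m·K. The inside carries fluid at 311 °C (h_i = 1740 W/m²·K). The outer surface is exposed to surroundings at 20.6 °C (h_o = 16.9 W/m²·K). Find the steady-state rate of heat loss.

Q = 1930 W

Treat each layer as a resistance in series:
  R_conv,in = 1/(4πr²h) = 1/(4π·1.31²·1740) = 2.665×10^-5 K/W
  R_copper = (1/1.31 − 1/1.33)/(4πk) = 0.01148/(4π·429) = 2.129×10^-6 K/W
  R_vermiculite board = (1/1.33 − 1/1.57)/(4πk) = 0.1149/(4π·0.0616) = 0.1485 K/W
  R_conv,out = 1/(4πr²h) = 1/(4π·1.57²·16.9) = 0.001910 K/W
ΣR = 2.665×10^-5 + 2.129×10^-6 + 0.1485 + 0.001910 = 0.1504 K/W
Q = ΔT/ΣR = (311 °C − 20.6 °C)/0.1504 = 1930 W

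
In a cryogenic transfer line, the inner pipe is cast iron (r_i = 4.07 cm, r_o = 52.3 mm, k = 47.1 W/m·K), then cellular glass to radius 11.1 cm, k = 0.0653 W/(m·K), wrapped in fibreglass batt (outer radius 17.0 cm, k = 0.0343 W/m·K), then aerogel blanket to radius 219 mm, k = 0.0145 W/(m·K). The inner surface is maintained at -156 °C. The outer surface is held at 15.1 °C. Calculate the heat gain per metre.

Resistance network (inner→outer):
  R'_cast iron = ln(0.0523/0.0407)/(2πk) = 0.2508/(2π·47.1) = 8.474×10^-4 m·K/W
  R'_cellular glass = ln(0.111/0.0523)/(2πk) = 0.7525/(2π·0.0653) = 1.834 m·K/W
  R'_fibreglass batt = ln(0.170/0.111)/(2πk) = 0.4263/(2π·0.0343) = 1.978 m·K/W
  R'_aerogel blanket = ln(0.219/0.170)/(2πk) = 0.2533/(2π·0.0145) = 2.780 m·K/W
ΣR = 8.474×10^-4 + 1.834 + 1.978 + 2.780 = 6.593 m·K/W
Q' = ΔT/ΣR = (-156 °C − 15.1 °C)/6.593 = -26.0 W/m
(Negative Q' ⇒ heat flows inward; heat gain = 26.0 W/m.)

Q' = 26.0 W/m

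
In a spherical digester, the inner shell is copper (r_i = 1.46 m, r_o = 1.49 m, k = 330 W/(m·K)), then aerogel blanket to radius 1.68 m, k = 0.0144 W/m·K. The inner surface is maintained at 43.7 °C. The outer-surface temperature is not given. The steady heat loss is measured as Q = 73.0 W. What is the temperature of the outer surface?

T_out = 13.1 °C

Series resistances:
  R_copper = (1/1.46 − 1/1.49)/(4πk) = 0.01379/(4π·330) = 3.326×10^-6 K/W
  R_aerogel blanket = (1/1.49 − 1/1.68)/(4πk) = 0.07590/(4π·0.0144) = 0.4195 K/W
ΣR = 0.4195 K/W
ΔT = Q·ΣR = 73.0 × 0.4195 = 30.62 K
Heat flows outward, so T_out = T_in − ΔT = 43.7 − 30.62 = 13.1 °C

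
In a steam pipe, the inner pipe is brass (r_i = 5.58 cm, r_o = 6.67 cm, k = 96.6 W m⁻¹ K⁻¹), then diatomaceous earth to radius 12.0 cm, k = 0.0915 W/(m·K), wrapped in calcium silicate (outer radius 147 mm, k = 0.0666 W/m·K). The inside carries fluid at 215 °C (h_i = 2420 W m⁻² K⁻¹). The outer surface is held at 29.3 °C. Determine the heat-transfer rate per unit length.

Q' = 123 W/m

Resistance network (inner→outer):
  R'_conv,in = 1/(2πr h) = 1/(2π·0.0558·2420) = 0.001179 m·K/W
  R'_brass = ln(0.0667/0.0558)/(2πk) = 0.1784/(2π·96.6) = 2.940×10^-4 m·K/W
  R'_diatomaceous earth = ln(0.120/0.0667)/(2πk) = 0.5873/(2π·0.0915) = 1.022 m·K/W
  R'_calcium silicate = ln(0.147/0.120)/(2πk) = 0.2029/(2π·0.0666) = 0.4850 m·K/W
ΣR = 0.001179 + 2.940×10^-4 + 1.022 + 0.4850 = 1.508 m·K/W
Q' = ΔT/ΣR = (215 °C − 29.3 °C)/1.508 = 123 W/m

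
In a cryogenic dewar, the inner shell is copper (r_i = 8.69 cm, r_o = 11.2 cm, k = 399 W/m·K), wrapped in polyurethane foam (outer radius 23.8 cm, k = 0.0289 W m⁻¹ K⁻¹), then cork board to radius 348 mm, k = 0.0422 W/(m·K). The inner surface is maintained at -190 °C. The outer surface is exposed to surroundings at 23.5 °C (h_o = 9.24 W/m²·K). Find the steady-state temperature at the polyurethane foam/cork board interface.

T = -11.8 °C

Treat each layer as a resistance in series:
  R_copper = (1/0.0869 − 1/0.112)/(4πk) = 2.579/(4π·399) = 5.143×10^-4 K/W
  R_polyurethane foam = (1/0.112 − 1/0.238)/(4πk) = 4.727/(4π·0.0289) = 13.02 K/W
  R_cork board = (1/0.238 − 1/0.348)/(4πk) = 1.328/(4π·0.0422) = 2.504 K/W
  R_conv,out = 1/(4πr²h) = 1/(4π·0.348²·9.24) = 0.07111 K/W
ΣR = 5.143×10^-4 + 13.02 + 2.504 + 0.07111 = 15.60 K/W
Q = ΔT/ΣR = (-190 °C − 23.5 °C)/15.60 = -13.69 W
From the inner boundary to the polyurethane foam/cork board interface, ΣR_partial = 13.02 K/W.
T_interface = T_in − Q·ΣR_partial = -190 °C − (-13.69)(13.02) = -11.8 °C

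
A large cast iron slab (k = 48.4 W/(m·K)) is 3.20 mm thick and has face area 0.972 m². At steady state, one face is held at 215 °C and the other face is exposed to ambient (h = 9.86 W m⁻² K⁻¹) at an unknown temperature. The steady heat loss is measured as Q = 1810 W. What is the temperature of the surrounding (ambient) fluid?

T_out = 26.0 °C

Sum the resistances:
  R_cast iron = L/(kA) = 0.00320/(48.4·0.972) = 6.802×10^-5 K/W
  R_conv,out = 1/(hA) = 1/(9.86·0.972) = 0.1043 K/W
ΣR = 0.1044 K/W
ΔT = Q·ΣR = 1810 × 0.1044 = 189.0 K
Heat flows outward, so T_out = T_in − ΔT = 215 − 189.0 = 26.0 °C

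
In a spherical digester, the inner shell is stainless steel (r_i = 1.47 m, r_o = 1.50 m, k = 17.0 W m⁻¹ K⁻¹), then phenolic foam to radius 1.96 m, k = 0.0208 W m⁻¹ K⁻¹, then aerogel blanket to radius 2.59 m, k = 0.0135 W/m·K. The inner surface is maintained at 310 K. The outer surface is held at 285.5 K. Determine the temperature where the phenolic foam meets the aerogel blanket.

T = 299.0 K

Treat each layer as a resistance in series:
  R_stainless steel = (1/1.47 − 1/1.50)/(4πk) = 0.01361/(4π·17.0) = 6.369×10^-5 K/W
  R_phenolic foam = (1/1.50 − 1/1.96)/(4πk) = 0.1565/(4π·0.0208) = 0.5986 K/W
  R_aerogel blanket = (1/1.96 − 1/2.59)/(4πk) = 0.1241/(4π·0.0135) = 0.7315 K/W
ΣR = 6.369×10^-5 + 0.5986 + 0.7315 = 1.330 K/W
Q = ΔT/ΣR = (310 K − 285.5 K)/1.330 = 18.42 W
From the inner boundary to the phenolic foam/aerogel blanket interface, ΣR_partial = 0.5987 K/W.
T_interface = T_in − Q·ΣR_partial = 310 K − (18.42)(0.5987) = 299.0 K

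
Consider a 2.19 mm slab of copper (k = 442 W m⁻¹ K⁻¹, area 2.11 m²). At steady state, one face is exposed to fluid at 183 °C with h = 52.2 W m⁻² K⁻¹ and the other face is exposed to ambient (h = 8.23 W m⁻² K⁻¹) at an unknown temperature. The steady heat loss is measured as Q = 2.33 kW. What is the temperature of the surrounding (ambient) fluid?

T_out = 27.7 °C

Series resistances:
  R_conv,in = 1/(hA) = 1/(52.2·2.11) = 0.009079 K/W
  R_copper = L/(kA) = 0.00219/(442·2.11) = 2.348×10^-6 K/W
  R_conv,out = 1/(hA) = 1/(8.23·2.11) = 0.05759 K/W
ΣR = 0.06667 K/W
ΔT = Q·ΣR = 2330 × 0.06667 = 155.3 K
Heat flows outward, so T_out = T_in − ΔT = 183 − 155.3 = 27.7 °C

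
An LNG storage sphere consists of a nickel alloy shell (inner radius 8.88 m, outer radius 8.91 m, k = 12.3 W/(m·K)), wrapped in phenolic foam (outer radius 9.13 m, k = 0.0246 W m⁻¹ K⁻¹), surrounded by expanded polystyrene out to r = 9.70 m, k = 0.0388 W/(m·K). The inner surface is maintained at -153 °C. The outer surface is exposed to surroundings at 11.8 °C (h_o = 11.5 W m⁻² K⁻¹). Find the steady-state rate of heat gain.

Q = 7480 W

Series thermal resistances, inner to outer:
  R_nickel alloy = (1/8.88 − 1/8.91)/(4πk) = 3.792×10^-4/(4π·12.3) = 2.453×10^-6 K/W
  R_phenolic foam = (1/8.91 − 1/9.13)/(4πk) = 0.002704/(4π·0.0246) = 0.008748 K/W
  R_expanded polystyrene = (1/9.13 − 1/9.70)/(4πk) = 0.006436/(4π·0.0388) = 0.01320 K/W
  R_conv,out = 1/(4πr²h) = 1/(4π·9.70²·11.5) = 7.354×10^-5 K/W
ΣR = 2.453×10^-6 + 0.008748 + 0.01320 + 7.354×10^-5 = 0.02202 K/W
Q = ΔT/ΣR = (-153 °C − 11.8 °C)/0.02202 = -7480 W
(Negative Q ⇒ heat flows inward; heat gain = 7480 W.)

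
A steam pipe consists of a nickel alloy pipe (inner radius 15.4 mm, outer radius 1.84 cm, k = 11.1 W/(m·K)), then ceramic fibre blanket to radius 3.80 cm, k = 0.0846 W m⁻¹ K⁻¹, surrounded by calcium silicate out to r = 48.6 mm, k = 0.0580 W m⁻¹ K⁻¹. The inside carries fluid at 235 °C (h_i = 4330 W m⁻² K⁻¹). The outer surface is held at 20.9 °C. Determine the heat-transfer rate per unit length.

Q' = 105 W/m

Treat each layer as a resistance in series:
  R'_conv,in = 1/(2πr h) = 1/(2π·0.0154·4330) = 0.002387 m·K/W
  R'_nickel alloy = ln(0.0184/0.0154)/(2πk) = 0.1780/(2π·11.1) = 0.002552 m·K/W
  R'_ceramic fibre blanket = ln(0.0380/0.0184)/(2πk) = 0.7252/(2π·0.0846) = 1.364 m·K/W
  R'_calcium silicate = ln(0.0486/0.0380)/(2πk) = 0.2460/(2π·0.0580) = 0.6751 m·K/W
ΣR = 0.002387 + 0.002552 + 1.364 + 0.6751 = 2.044 m·K/W
Q' = ΔT/ΣR = (235 °C − 20.9 °C)/2.044 = 105 W/m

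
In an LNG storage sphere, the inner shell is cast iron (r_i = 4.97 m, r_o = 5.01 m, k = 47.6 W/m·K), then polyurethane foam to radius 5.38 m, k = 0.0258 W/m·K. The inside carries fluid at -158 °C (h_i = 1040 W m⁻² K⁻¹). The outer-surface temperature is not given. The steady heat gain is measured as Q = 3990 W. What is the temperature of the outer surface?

T_out = 11.0 °C

Series resistances:
  R_conv,in = 1/(4πr²h) = 1/(4π·4.97²·1040) = 3.098×10^-6 K/W
  R_cast iron = (1/4.97 − 1/5.01)/(4πk) = 0.001606/(4π·47.6) = 2.686×10^-6 K/W
  R_polyurethane foam = (1/5.01 − 1/5.38)/(4πk) = 0.01373/(4π·0.0258) = 0.04234 K/W
ΣR = 0.04235 K/W
ΔT = Q·ΣR = 3990 × 0.04235 = 169.0 K
Heat flows inward, so T_out = T_in + ΔT = -158 + 169.0 = 11.0 °C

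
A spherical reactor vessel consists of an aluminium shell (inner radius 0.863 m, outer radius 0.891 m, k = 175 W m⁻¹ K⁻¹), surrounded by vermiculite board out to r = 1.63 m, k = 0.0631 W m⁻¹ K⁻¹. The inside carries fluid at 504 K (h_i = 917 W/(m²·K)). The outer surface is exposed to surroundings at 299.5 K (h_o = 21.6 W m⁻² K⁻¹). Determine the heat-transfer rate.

Series thermal resistances, inner to outer:
  R_conv,in = 1/(4πr²h) = 1/(4π·0.863²·917) = 1.165×10^-4 K/W
  R_aluminium = (1/0.863 − 1/0.891)/(4πk) = 0.03641/(4π·175) = 1.656×10^-5 K/W
  R_vermiculite board = (1/0.891 − 1/1.63)/(4πk) = 0.5088/(4π·0.0631) = 0.6417 K/W
  R_conv,out = 1/(4πr²h) = 1/(4π·1.63²·21.6) = 0.001387 K/W
ΣR = 1.165×10^-4 + 1.656×10^-5 + 0.6417 + 0.001387 = 0.6432 K/W
Q = ΔT/ΣR = (504 K − 299.5 K)/0.6432 = 318 W

Q = 318 W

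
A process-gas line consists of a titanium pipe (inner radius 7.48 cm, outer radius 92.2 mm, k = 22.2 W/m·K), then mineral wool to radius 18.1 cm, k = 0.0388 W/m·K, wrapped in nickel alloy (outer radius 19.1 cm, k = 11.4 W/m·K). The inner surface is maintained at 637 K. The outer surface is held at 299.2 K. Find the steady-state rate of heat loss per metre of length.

Resistance network (inner→outer):
  R'_titanium = ln(0.0922/0.0748)/(2πk) = 0.2091/(2π·22.2) = 0.001499 m·K/W
  R'_mineral wool = ln(0.181/0.0922)/(2πk) = 0.6745/(2π·0.0388) = 2.767 m·K/W
  R'_nickel alloy = ln(0.191/0.181)/(2πk) = 0.05378/(2π·11.4) = 7.508×10^-4 m·K/W
ΣR = 0.001499 + 2.767 + 7.508×10^-4 = 2.769 m·K/W
Q' = ΔT/ΣR = (637 K − 299.2 K)/2.769 = 122 W/m

Q' = 122 W/m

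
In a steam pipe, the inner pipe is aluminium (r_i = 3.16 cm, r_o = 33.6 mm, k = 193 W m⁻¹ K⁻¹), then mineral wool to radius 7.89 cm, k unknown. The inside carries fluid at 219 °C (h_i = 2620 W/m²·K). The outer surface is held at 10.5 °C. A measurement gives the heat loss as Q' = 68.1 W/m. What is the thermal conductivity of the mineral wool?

ΣR = ΔT/Q' = |219 − 10.5|/68.1 = 3.062 m·K/W
Known resistances:
  R'_conv,in = 1/(2πr h) = 1/(2π·0.0316·2620) = 0.001922 m·K/W
  R'_aluminium = ln(0.0336/0.0316)/(2πk) = 0.06137/(2π·193) = 5.061×10^-5 m·K/W
R_mineral wool = ΣR − ΣR_known = 3.062 − 0.001973 = 3.060 m·K/W
ln(r₂/r₁)/(2πk) = 3.060 ⇒ k = 0.8537/(2π·3.060) = 0.0444 W/m·K

k = 0.0444 W/m·K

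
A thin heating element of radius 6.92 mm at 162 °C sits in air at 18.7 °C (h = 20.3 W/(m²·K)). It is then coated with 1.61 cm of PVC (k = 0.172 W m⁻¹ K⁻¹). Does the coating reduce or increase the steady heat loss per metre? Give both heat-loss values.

Critical radius for a cylinder: r_cr = k/h = 0.00847 m = 0.847 cm.
Outer radius after coating: r₂ = 0.00692 + 0.0161 = 0.02302 m.
r₁ < r_cr < r₂: heat loss rises to a maximum at r_cr then falls. Whether the coating helps depends on whether Q(r₂) has dropped back below Q(r₁).
Bare: R = 1/(2πr₁h) = 1.133 m·K/W; Q = 143.3/1.133 = 126 W/m.
Coated: R = R_cond + R_conv = 1.453 m·K/W; Q = 143.3/1.453 = 98.6 W/m.

reduces: 126 → 98.6 W/m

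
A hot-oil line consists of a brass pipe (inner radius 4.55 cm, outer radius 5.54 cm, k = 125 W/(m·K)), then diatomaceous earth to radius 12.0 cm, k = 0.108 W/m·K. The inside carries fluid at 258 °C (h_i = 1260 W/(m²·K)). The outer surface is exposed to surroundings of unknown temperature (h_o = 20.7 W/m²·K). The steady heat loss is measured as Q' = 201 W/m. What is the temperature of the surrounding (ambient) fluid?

Sum the resistances:
  R'_conv,in = 1/(2πr h) = 1/(2π·0.0455·1260) = 0.002776 m·K/W
  R'_brass = ln(0.0554/0.0455)/(2πk) = 0.1969/(2π·125) = 2.507×10^-4 m·K/W
  R'_diatomaceous earth = ln(0.120/0.0554)/(2πk) = 0.7729/(2π·0.108) = 1.139 m·K/W
  R'_conv,out = 1/(2πr h) = 1/(2π·0.120·20.7) = 0.06407 m·K/W
ΣR = 1.206 m·K/W
ΔT = Q'·ΣR = 201 × 1.206 = 242.4 K
Heat flows outward, so T_out = T_in − ΔT = 258 − 242.4 = 15.6 °C

T_out = 15.6 °C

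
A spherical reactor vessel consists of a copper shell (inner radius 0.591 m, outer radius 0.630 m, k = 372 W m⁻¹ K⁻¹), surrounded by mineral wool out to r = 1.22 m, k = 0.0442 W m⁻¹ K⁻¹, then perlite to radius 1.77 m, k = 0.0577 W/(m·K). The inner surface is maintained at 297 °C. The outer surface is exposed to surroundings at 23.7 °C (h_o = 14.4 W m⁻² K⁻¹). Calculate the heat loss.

Q = 158 W

Series thermal resistances, inner to outer:
  R_copper = (1/0.591 − 1/0.630)/(4πk) = 0.1047/(4π·372) = 2.241×10^-5 K/W
  R_mineral wool = (1/0.630 − 1/1.22)/(4πk) = 0.7676/(4π·0.0442) = 1.382 K/W
  R_perlite = (1/1.22 − 1/1.77)/(4πk) = 0.2547/(4π·0.0577) = 0.3513 K/W
  R_conv,out = 1/(4πr²h) = 1/(4π·1.77²·14.4) = 0.001764 K/W
ΣR = 2.241×10^-5 + 1.382 + 0.3513 + 0.001764 = 1.735 K/W
Q = ΔT/ΣR = (297 °C − 23.7 °C)/1.735 = 158 W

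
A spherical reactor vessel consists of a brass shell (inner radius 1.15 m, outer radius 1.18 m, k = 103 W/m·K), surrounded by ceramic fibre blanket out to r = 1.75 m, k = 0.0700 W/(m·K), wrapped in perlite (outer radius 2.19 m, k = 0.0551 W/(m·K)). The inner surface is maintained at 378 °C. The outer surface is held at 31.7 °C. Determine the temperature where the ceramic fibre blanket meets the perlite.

T = 151 °C

Resistance network (inner→outer):
  R_brass = (1/1.15 − 1/1.18)/(4πk) = 0.02211/(4π·103) = 1.708×10^-5 K/W
  R_ceramic fibre blanket = (1/1.18 − 1/1.75)/(4πk) = 0.2760/(4π·0.0700) = 0.3138 K/W
  R_perlite = (1/1.75 − 1/2.19)/(4πk) = 0.1148/(4π·0.0551) = 0.1658 K/W
ΣR = 1.708×10^-5 + 0.3138 + 0.1658 = 0.4796 K/W
Q = ΔT/ΣR = (378 °C − 31.7 °C)/0.4796 = 722.1 W
From the inner boundary to the ceramic fibre blanket/perlite interface, ΣR_partial = 0.3138 K/W.
T_interface = T_in − Q·ΣR_partial = 378 °C − (722.1)(0.3138) = 151 °C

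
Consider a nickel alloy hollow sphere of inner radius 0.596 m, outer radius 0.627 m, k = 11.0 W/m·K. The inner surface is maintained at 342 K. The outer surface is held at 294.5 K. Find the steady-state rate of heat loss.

Q = 79100 W

Q = 4πk·ΔT/(1/r₁ − 1/r₂) = 4π × 11.0 × 47.5 / (1/0.596 − 1/0.627) = 79100 W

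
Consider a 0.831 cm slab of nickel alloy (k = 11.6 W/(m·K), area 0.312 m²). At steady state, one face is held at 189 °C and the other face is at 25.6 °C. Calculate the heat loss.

Q = kA·ΔT/L = 11.6 × 0.312 × |189 °C − 25.6 °C| / 0.00831 = 71200 W

Q = 71.2 kW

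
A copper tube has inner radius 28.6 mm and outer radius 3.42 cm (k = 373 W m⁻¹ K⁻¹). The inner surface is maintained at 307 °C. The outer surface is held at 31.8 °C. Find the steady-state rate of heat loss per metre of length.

Q' = 3.61×10^6 W/m

Q' = 2πk·ΔT/ln(r₂/r₁) = 2π × 373 × 275.2 / ln(0.0342/0.0286) = 3.61×10^6 W/m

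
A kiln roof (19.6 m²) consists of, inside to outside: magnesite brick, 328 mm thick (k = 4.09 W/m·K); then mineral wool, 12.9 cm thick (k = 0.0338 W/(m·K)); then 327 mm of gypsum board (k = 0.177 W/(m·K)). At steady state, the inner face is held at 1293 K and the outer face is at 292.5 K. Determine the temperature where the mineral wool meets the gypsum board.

Series thermal resistances, inner to outer:
  R_magnesite brick = L/(kA) = 0.328/(4.09·19.6) = 0.004092 K/W
  R_mineral wool = L/(kA) = 0.129/(0.0338·19.6) = 0.1947 K/W
  R_gypsum board = L/(kA) = 0.327/(0.177·19.6) = 0.09426 K/W
ΣR = 0.004092 + 0.1947 + 0.09426 = 0.2931 K/W
Q = ΔT/ΣR = (1293 K − 292.5 K)/0.2931 = 3414 W
From the inner boundary to the mineral wool/gypsum board interface, ΣR_partial = 0.1988 K/W.
T_interface = T_in − Q·ΣR_partial = 1293 K − (3414)(0.1988) = 614 K

T = 614 K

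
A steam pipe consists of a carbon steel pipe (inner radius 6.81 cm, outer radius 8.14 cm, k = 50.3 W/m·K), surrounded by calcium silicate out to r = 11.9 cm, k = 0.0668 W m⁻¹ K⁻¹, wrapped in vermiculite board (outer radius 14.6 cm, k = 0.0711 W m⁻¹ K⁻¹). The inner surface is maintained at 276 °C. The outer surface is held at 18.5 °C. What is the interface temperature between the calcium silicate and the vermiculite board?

T = 105 °C

Resistance network (inner→outer):
  R'_carbon steel = ln(0.0814/0.0681)/(2πk) = 0.1784/(2π·50.3) = 5.645×10^-4 m·K/W
  R'_calcium silicate = ln(0.119/0.0814)/(2πk) = 0.3797/(2π·0.0668) = 0.9048 m·K/W
  R'_vermiculite board = ln(0.146/0.119)/(2πk) = 0.2045/(2π·0.0711) = 0.4577 m·K/W
ΣR = 5.645×10^-4 + 0.9048 + 0.4577 = 1.363 m·K/W
Q' = ΔT/ΣR = (276 °C − 18.5 °C)/1.363 = 188.9 W/m
From the inner boundary to the calcium silicate/vermiculite board interface, ΣR_partial = 0.9054 m·K/W.
T_interface = T_in − Q'·ΣR_partial = 276 °C − (188.9)(0.9054) = 105 °C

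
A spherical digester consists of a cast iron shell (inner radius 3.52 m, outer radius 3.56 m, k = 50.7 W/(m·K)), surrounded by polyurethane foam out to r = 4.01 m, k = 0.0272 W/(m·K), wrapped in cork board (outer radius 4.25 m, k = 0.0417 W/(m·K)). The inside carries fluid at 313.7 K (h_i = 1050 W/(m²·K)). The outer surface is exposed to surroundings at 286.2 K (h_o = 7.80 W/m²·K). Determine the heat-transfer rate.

Q = 230 W

Series thermal resistances, inner to outer:
  R_conv,in = 1/(4πr²h) = 1/(4π·3.52²·1050) = 6.117×10^-6 K/W
  R_cast iron = (1/3.52 − 1/3.56)/(4πk) = 0.003192/(4π·50.7) = 5.010×10^-6 K/W
  R_polyurethane foam = (1/3.56 − 1/4.01)/(4πk) = 0.03152/(4π·0.0272) = 0.09222 K/W
  R_cork board = (1/4.01 − 1/4.25)/(4πk) = 0.01408/(4π·0.0417) = 0.02687 K/W
  R_conv,out = 1/(4πr²h) = 1/(4π·4.25²·7.80) = 5.648×10^-4 K/W
ΣR = 6.117×10^-6 + 5.010×10^-6 + 0.09222 + 0.02687 + 5.648×10^-4 = 0.1197 K/W
Q = ΔT/ΣR = (313.7 K − 286.2 K)/0.1197 = 230 W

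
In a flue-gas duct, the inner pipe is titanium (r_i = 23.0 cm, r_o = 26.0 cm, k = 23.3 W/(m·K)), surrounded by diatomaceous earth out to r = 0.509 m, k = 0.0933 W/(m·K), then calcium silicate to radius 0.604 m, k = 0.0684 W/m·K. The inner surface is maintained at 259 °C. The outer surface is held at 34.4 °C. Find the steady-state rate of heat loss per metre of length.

Q' = 145 W/m

Series thermal resistances, inner to outer:
  R'_titanium = ln(0.260/0.230)/(2πk) = 0.1226/(2π·23.3) = 8.375×10^-4 m·K/W
  R'_diatomaceous earth = ln(0.509/0.260)/(2πk) = 0.6718/(2π·0.0933) = 1.146 m·K/W
  R'_calcium silicate = ln(0.604/0.509)/(2πk) = 0.1711/(2π·0.0684) = 0.3982 m·K/W
ΣR = 8.375×10^-4 + 1.146 + 0.3982 = 1.545 m·K/W
Q' = ΔT/ΣR = (259 °C − 34.4 °C)/1.545 = 145 W/m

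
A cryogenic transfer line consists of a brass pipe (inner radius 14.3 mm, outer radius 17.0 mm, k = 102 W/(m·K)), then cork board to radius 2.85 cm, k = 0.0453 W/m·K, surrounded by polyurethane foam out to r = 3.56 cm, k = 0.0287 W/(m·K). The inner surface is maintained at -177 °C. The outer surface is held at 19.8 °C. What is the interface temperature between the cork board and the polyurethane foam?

T = -59.8 °C

Treat each layer as a resistance in series:
  R'_brass = ln(0.0170/0.0143)/(2πk) = 0.1730/(2π·102) = 2.699×10^-4 m·K/W
  R'_cork board = ln(0.0285/0.0170)/(2πk) = 0.5167/(2π·0.0453) = 1.815 m·K/W
  R'_polyurethane foam = ln(0.0356/0.0285)/(2πk) = 0.2224/(2π·0.0287) = 1.234 m·K/W
ΣR = 2.699×10^-4 + 1.815 + 1.234 = 3.049 m·K/W
Q' = ΔT/ΣR = (-177 °C − 19.8 °C)/3.049 = -64.55 W/m
From the inner boundary to the cork board/polyurethane foam interface, ΣR_partial = 1.815 m·K/W.
T_interface = T_in − Q'·ΣR_partial = -177 °C − (-64.55)(1.815) = -59.8 °C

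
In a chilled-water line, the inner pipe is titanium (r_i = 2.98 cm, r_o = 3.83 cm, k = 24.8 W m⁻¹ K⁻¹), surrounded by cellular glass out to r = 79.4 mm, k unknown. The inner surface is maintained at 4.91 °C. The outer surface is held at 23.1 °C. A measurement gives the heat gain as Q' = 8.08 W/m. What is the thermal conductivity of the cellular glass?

k = 0.0516 W/m·K

ΣR = ΔT/Q' = |4.91 − 23.1|/8.08 = 2.251 m·K/W
Known resistances:
  R'_titanium = ln(0.0383/0.0298)/(2πk) = 0.2509/(2π·24.8) = 0.001610 m·K/W
R_cellular glass = ΣR − ΣR_known = 2.251 − 0.001610 = 2.249 m·K/W
ln(r₂/r₁)/(2πk) = 2.249 ⇒ k = 0.7290/(2π·2.249) = 0.0516 W/m·K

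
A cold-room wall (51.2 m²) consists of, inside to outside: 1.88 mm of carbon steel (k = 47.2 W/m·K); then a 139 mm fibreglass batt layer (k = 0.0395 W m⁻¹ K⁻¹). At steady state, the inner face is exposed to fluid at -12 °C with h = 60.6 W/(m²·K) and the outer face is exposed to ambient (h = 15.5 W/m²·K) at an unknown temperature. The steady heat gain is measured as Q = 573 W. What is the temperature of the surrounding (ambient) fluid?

T_out = 28.3 °C

Sum the resistances:
  R_conv,in = 1/(hA) = 1/(60.6·51.2) = 3.223×10^-4 K/W
  R_carbon steel = L/(kA) = 0.00188/(47.2·51.2) = 7.779×10^-7 K/W
  R_fibreglass batt = L/(kA) = 0.139/(0.0395·51.2) = 0.06873 K/W
  R_conv,out = 1/(hA) = 1/(15.5·51.2) = 0.001260 K/W
ΣR = 0.07031 K/W
ΔT = Q·ΣR = 573 × 0.07031 = 40.29 K
Heat flows inward, so T_out = T_in + ΔT = -12 + 40.29 = 28.3 °C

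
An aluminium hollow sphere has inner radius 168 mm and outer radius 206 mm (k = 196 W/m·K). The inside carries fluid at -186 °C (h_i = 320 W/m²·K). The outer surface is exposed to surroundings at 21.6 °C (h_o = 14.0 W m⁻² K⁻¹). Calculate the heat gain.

Series thermal resistances, inner to outer:
  R_conv,in = 1/(4πr²h) = 1/(4π·0.168²·320) = 0.008811 K/W
  R_aluminium = (1/0.168 − 1/0.206)/(4πk) = 1.098/(4π·196) = 4.458×10^-4 K/W
  R_conv,out = 1/(4πr²h) = 1/(4π·0.206²·14.0) = 0.1339 K/W
ΣR = 0.008811 + 4.458×10^-4 + 0.1339 = 0.1432 K/W
Q = ΔT/ΣR = (-186 °C − 21.6 °C)/0.1432 = -1450 W
(Negative Q ⇒ heat flows inward; heat gain = 1450 W.)

Q = 1450 W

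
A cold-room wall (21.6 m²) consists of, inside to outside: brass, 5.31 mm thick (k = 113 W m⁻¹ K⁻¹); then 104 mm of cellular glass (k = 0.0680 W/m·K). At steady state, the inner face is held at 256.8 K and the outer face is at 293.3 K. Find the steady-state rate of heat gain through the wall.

Series thermal resistances, inner to outer:
  R_brass = L/(kA) = 0.00531/(113·21.6) = 2.176×10^-6 K/W
  R_cellular glass = L/(kA) = 0.104/(0.0680·21.6) = 0.07081 K/W
ΣR = 2.176×10^-6 + 0.07081 = 0.07081 K/W
Q = ΔT/ΣR = (256.8 K − 293.3 K)/0.07081 = -515 W
(Negative Q ⇒ heat flows inward; heat gain = 515 W.)

Q = 515 W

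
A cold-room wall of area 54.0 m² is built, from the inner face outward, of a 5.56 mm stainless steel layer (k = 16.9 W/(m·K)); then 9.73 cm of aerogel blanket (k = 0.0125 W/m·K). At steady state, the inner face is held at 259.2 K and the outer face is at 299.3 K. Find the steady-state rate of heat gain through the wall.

Q = 278 W

Resistance network (inner→outer):
  R_stainless steel = L/(kA) = 0.00556/(16.9·54.0) = 6.092×10^-6 K/W
  R_aerogel blanket = L/(kA) = 0.0973/(0.0125·54.0) = 0.1441 K/W
ΣR = 6.092×10^-6 + 0.1441 = 0.1441 K/W
Q = ΔT/ΣR = (259.2 K − 299.3 K)/0.1441 = -278 W
(Negative Q ⇒ heat flows inward; heat gain = 278 W.)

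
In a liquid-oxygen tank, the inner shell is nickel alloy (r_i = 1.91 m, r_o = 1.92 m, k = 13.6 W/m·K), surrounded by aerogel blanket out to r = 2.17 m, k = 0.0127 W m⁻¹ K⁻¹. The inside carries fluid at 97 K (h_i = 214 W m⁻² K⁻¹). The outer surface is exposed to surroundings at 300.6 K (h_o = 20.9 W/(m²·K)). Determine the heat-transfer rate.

Q = 540 W

Resistance network (inner→outer):
  R_conv,in = 1/(4πr²h) = 1/(4π·1.91²·214) = 1.019×10^-4 K/W
  R_nickel alloy = (1/1.91 − 1/1.92)/(4πk) = 0.002727/(4π·13.6) = 1.596×10^-5 K/W
  R_aerogel blanket = (1/1.92 − 1/2.17)/(4πk) = 0.06000/(4π·0.0127) = 0.3760 K/W
  R_conv,out = 1/(4πr²h) = 1/(4π·2.17²·20.9) = 8.086×10^-4 K/W
ΣR = 1.019×10^-4 + 1.596×10^-5 + 0.3760 + 8.086×10^-4 = 0.3769 K/W
Q = ΔT/ΣR = (97 K − 300.6 K)/0.3769 = -540 W
(Negative Q ⇒ heat flows inward; heat gain = 540 W.)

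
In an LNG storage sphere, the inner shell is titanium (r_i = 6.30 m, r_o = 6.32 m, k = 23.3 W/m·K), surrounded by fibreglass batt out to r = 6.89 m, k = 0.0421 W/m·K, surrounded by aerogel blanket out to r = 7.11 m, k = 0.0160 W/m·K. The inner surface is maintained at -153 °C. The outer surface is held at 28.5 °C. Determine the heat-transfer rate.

Series thermal resistances, inner to outer:
  R_titanium = (1/6.30 − 1/6.32)/(4πk) = 5.023×10^-4/(4π·23.3) = 1.716×10^-6 K/W
  R_fibreglass batt = (1/6.32 − 1/6.89)/(4πk) = 0.01309/(4π·0.0421) = 0.02474 K/W
  R_aerogel blanket = (1/6.89 − 1/7.11)/(4πk) = 0.004491/(4π·0.0160) = 0.02234 K/W
ΣR = 1.716×10^-6 + 0.02474 + 0.02234 = 0.04708 K/W
Q = ΔT/ΣR = (-153 °C − 28.5 °C)/0.04708 = -3860 W
(Negative Q ⇒ heat flows inward; heat gain = 3860 W.)

Q = 3.86 kW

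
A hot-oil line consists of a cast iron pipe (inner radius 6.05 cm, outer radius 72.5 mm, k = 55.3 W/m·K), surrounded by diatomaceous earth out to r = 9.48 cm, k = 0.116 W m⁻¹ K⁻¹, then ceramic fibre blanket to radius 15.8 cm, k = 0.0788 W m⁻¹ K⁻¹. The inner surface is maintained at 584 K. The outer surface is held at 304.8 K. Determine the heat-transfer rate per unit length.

Q' = 199 W/m

Resistance network (inner→outer):
  R'_cast iron = ln(0.0725/0.0605)/(2πk) = 0.1809/(2π·55.3) = 5.208×10^-4 m·K/W
  R'_diatomaceous earth = ln(0.0948/0.0725)/(2πk) = 0.2682/(2π·0.116) = 0.3680 m·K/W
  R'_ceramic fibre blanket = ln(0.158/0.0948)/(2πk) = 0.5108/(2π·0.0788) = 1.032 m·K/W
ΣR = 5.208×10^-4 + 0.3680 + 1.032 = 1.401 m·K/W
Q' = ΔT/ΣR = (584 K − 304.8 K)/1.401 = 199 W/m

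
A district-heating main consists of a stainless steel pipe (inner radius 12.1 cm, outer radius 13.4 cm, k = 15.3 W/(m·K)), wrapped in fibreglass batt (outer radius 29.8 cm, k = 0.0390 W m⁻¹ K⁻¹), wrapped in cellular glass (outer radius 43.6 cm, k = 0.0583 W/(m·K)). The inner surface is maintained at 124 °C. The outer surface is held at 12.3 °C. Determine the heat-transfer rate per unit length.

Resistance network (inner→outer):
  R'_stainless steel = ln(0.134/0.121)/(2πk) = 0.1020/(2π·15.3) = 0.001062 m·K/W
  R'_fibreglass batt = ln(0.298/0.134)/(2πk) = 0.7993/(2π·0.0390) = 3.262 m·K/W
  R'_cellular glass = ln(0.436/0.298)/(2πk) = 0.3805/(2π·0.0583) = 1.039 m·K/W
ΣR = 0.001062 + 3.262 + 1.039 = 4.302 m·K/W
Q' = ΔT/ΣR = (124 °C − 12.3 °C)/4.302 = 26.0 W/m

Q' = 26.0 W/m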